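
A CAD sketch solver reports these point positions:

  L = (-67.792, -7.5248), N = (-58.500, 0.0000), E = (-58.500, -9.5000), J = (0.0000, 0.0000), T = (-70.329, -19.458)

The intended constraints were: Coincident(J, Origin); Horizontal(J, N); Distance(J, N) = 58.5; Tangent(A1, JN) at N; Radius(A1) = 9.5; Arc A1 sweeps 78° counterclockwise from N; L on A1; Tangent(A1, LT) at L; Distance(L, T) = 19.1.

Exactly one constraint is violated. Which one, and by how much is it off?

Distance(L, T) = 19.1 — off by 6.90.

J = (0.00, 0.00) ✓; J.y = 0.00, N.y = 0.00 ✓; |JN| = 58.50 ✓; ∠(EN, NJ) = 90.00° ✓; |EN| = 9.500 ✓; bearing(E→L) − bearing(E→N) = 78.00° ✓; |EL| = 9.500 ✓; ∠(EL, LT) = 90.00° ✓; |LT| = 12.20 ✗.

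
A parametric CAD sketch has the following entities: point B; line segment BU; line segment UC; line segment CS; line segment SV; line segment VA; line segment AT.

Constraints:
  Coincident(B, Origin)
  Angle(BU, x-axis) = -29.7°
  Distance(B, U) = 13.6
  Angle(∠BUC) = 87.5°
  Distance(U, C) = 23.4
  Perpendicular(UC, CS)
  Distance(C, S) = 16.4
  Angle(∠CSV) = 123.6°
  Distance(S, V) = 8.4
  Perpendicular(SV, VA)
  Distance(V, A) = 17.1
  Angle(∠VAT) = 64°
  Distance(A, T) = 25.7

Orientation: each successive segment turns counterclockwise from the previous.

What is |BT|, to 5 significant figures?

33.410

B is at the origin; BU runs at -29.7° with length 13.6, so U = (11.813, -6.7382). ∠BUC = 87.5° gives UC at 62.800° from the x-axis; with |UC| = 23.4, C = (22.509, 14.074). The perpendicularity gives CS at right angles to UC, so CS runs at 152.80°; with |CS| = 16.4, S = (7.9231, 21.571). ∠CSV = 123.6° gives SV at -150.80° from the x-axis; with |SV| = 8.4, V = (0.59051, 17.472). SV is perpendicular to VA, so VA runs at -60.800°; with |VA| = 17.1, A = (8.9329, 2.5455). ∠VAT = 64.0° gives AT at 55.200° from the x-axis; with |AT| = 25.7, T = (23.600, 23.649). Then |BT| = |T − B| = 33.410.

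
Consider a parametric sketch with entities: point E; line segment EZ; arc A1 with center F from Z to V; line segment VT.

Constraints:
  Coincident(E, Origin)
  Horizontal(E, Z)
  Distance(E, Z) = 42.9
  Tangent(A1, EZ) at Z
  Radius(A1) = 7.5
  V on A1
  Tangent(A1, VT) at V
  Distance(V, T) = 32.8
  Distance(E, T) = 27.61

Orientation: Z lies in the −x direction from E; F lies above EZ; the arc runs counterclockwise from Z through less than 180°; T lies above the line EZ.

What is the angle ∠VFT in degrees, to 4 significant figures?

77.12°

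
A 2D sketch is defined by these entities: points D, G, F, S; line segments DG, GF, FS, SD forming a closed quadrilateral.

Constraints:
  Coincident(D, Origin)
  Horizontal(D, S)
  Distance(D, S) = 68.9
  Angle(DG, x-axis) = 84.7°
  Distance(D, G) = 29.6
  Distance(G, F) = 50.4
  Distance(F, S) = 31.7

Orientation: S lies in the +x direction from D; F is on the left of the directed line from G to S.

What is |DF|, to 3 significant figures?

59.8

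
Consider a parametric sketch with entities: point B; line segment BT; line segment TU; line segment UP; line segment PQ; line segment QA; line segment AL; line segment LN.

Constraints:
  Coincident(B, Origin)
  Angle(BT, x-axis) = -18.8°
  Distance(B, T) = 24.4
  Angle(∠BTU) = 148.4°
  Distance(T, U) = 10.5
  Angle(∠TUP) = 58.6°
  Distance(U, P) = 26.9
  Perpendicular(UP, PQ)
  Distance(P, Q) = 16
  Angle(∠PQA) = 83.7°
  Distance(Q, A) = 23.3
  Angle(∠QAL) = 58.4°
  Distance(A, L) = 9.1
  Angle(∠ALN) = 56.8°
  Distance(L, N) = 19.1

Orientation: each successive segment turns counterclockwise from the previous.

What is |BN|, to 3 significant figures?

12.5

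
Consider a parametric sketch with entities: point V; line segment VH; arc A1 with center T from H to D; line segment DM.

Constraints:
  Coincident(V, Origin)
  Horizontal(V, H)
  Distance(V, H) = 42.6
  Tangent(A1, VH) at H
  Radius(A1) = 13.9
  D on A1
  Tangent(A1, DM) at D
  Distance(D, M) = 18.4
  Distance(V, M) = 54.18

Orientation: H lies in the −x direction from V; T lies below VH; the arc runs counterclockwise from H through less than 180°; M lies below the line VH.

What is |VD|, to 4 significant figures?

57.62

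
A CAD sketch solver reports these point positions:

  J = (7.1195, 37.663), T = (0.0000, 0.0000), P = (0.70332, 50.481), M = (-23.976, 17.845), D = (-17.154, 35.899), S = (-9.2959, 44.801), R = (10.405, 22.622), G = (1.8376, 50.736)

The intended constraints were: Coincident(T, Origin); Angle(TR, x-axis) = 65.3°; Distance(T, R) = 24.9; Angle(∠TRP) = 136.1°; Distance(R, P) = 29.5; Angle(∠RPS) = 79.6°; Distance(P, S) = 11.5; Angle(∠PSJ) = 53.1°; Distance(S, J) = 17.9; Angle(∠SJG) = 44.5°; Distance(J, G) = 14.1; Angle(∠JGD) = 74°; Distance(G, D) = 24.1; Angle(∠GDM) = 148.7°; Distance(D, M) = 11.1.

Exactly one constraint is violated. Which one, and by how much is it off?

Distance(D, M) = 11.1 — off by 8.20.

T = (0.00, 0.00) ✓; TR at 65.30° ✓; |TR| = 24.90 ✓; ∠TRP = 136.1° ✓; |RP| = 29.50 ✓; ∠RPS = 79.60° ✓; |PS| = 11.50 ✓; ∠PSJ = 53.10° ✓; |SJ| = 17.90 ✓; ∠SJG = 44.50° ✓; |JG| = 14.10 ✓; ∠JGD = 74.00° ✓; |GD| = 24.10 ✓; ∠GDM = 148.7° ✓; |DM| = 19.30 ✗.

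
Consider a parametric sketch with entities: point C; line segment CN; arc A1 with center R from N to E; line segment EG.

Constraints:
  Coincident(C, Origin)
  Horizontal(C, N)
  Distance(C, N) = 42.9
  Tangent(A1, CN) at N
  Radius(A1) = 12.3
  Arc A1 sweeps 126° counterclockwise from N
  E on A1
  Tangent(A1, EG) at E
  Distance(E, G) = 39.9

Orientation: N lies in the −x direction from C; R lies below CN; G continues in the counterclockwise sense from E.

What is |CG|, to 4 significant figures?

59.57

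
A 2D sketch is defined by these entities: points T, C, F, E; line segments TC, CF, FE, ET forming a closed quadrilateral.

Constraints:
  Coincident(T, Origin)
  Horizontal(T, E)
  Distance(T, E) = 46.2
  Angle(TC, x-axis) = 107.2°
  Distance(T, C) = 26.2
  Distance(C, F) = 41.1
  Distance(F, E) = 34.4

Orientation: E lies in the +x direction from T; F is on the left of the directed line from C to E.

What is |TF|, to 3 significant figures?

45.6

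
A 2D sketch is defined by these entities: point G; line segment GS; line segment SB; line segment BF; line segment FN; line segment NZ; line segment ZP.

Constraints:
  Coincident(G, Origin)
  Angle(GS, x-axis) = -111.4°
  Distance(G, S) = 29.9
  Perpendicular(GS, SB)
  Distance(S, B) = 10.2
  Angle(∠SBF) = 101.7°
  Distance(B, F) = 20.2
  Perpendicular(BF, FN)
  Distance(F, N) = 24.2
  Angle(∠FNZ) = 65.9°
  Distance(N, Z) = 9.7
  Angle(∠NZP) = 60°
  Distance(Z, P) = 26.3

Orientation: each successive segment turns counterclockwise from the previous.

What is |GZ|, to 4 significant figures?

16.41

BF ⟂ FN, so FN runs at 146.9°; with |FN| = 24.2, N = (-10.65, -1.423). ∠FNZ = 65.9° gives NZ at -99.00° from the x-axis; with |NZ| = 9.7, Z = (-12.17, -11.00). Then |GZ| = |Z − G| = 16.41.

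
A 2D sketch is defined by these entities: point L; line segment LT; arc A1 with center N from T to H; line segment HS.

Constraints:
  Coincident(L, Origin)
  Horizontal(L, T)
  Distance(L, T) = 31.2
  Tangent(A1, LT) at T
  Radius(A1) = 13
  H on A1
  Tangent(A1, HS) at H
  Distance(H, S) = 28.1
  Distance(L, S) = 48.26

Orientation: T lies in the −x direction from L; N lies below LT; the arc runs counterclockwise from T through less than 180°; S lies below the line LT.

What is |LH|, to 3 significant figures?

46.3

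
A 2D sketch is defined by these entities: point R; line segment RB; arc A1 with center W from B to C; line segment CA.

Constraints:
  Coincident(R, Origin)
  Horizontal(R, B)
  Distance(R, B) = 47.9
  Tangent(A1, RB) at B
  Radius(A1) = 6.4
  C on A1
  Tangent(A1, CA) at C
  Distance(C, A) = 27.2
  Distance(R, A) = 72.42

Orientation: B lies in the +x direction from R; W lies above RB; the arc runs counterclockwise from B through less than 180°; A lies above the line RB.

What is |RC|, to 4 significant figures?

53.47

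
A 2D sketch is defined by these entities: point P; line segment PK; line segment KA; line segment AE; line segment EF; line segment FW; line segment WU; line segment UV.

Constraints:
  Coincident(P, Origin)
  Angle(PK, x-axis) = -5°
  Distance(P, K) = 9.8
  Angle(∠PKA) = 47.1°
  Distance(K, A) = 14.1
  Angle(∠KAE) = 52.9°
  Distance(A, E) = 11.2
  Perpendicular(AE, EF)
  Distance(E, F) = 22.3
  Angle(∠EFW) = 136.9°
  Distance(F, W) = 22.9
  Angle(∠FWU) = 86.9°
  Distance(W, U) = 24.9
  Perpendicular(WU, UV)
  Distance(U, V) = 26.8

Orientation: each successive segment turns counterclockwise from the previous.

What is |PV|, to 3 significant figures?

12.6

∠FWU = 86.9° gives WU at 121° from the x-axis; with |WU| = 24.9, U = (27.0, 25.8). The perpendicularity gives UV at right angles to WU, so UV runs at -149°; with |UV| = 26.8, V = (4.12, 11.9). Then |PV| = |V − P| = 12.6.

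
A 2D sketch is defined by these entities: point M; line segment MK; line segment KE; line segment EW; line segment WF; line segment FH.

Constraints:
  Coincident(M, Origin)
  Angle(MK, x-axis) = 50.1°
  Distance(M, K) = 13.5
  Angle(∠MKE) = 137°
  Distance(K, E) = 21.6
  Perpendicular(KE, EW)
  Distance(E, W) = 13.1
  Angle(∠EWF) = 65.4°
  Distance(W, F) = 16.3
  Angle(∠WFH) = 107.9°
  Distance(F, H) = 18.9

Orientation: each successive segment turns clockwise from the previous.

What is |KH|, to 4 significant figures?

15.36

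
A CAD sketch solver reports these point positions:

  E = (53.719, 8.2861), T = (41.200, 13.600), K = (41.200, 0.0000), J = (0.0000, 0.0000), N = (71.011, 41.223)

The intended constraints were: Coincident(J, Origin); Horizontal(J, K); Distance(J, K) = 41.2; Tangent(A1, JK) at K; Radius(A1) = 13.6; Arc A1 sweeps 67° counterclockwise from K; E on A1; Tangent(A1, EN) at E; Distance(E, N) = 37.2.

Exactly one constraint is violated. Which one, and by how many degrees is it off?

Tangent(A1, EN) at E — off by 4.70°.

J = (0.00, 0.00) ✓; J.y = 0.00, K.y = 0.00 ✓; |JK| = 41.20 ✓; ∠(TK, KJ) = 90.00° ✓; |TK| = 13.60 ✓; bearing(T→E) − bearing(T→K) = 67.00° ✓; |TE| = 13.60 ✓; ∠(TE, EN) = 94.70° ✗; |EN| = 37.20 ✓.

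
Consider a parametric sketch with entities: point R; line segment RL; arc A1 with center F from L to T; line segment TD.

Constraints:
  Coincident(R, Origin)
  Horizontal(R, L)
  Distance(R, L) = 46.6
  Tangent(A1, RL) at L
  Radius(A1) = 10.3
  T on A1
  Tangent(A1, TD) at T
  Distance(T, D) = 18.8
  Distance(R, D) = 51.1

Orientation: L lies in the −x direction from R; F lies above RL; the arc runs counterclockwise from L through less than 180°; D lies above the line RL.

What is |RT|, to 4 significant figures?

38.65

R is at the origin; RL is horizontal with |RL| = 46.6 and L on the −x side, so L = (-46.60, 0.000). Since A1 is tangent to RL there, FL ⟂ RL, so F = L + (0, 10.3) = (-46.60, 10.30). Since FT ⟂ TD (tangency), |FD| = √(10.3² + 18.8²) = 21.44 regardless of where T sits on A1. So D lies on both circle(R, 51.1) and circle(F, 21.44); the above-RL intersection is D = (-40.69, 30.91). T is the foot of the tangent from D: T = (-36.55, 12.57).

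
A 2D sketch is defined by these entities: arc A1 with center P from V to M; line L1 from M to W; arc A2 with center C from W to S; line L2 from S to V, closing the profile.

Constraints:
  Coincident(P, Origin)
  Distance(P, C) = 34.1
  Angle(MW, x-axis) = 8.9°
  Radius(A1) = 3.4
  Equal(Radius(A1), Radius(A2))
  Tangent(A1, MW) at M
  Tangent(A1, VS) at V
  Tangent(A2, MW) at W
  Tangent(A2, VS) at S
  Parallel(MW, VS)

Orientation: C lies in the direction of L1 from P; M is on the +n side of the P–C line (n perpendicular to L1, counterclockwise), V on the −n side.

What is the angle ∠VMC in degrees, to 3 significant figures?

84.3°

The slot axis is L1's direction at 8.9°, so u = (cos 8.9°, sin 8.9°) = (0.988, 0.155) and n = (−sin 8.9°, cos 8.9°) = (-0.155, 0.988). P is at the origin and C lies 34.1 along u from P, so C = 34.1·u = (33.7, 5.28). Tangency of A1 to both parallel lines with radius 3.4 puts M and V at P ± 3.4·n: M = (-0.526, 3.36), V = (0.526, -3.36). Then cos ∠VMC = MV·MC / (|MV||MC|), giving 84.3°.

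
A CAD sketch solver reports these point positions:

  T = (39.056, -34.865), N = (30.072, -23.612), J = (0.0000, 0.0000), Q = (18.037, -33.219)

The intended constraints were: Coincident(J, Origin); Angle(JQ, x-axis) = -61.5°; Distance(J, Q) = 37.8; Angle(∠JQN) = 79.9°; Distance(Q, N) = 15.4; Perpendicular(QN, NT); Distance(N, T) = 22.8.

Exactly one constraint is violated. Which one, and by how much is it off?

Distance(N, T) = 22.8 — off by 8.40.

J = (0.00, 0.00) ✓; JQ at -61.50° ✓; |JQ| = 37.80 ✓; ∠JQN = 79.90° ✓; |QN| = 15.40 ✓; ∠(QN, NT) = 90.00° ✓; |NT| = 14.40 ✗.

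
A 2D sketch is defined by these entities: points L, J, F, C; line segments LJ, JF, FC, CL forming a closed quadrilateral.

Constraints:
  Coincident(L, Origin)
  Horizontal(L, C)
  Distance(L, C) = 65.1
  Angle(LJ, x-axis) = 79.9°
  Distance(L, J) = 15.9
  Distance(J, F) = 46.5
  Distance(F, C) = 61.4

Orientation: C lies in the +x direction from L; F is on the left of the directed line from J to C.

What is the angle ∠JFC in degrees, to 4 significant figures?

71.58°

Checks: |JF| = 46.50 ✓; |FC| = 61.40 ✓.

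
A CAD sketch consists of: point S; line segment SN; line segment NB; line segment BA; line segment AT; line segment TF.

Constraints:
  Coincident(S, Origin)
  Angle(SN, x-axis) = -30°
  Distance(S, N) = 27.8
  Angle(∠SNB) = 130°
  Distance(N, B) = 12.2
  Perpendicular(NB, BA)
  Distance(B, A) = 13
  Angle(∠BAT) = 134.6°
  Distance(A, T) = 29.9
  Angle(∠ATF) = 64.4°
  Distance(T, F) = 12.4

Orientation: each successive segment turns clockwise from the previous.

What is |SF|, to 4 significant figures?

4.842

S is at the origin; SN runs at -30.0° with length 27.8, so N = (24.08, -13.90). ∠SNB = 130.0° gives NB at -80.00° from the x-axis; with |NB| = 12.2, B = (26.19, -25.91). The perpendicularity gives BA at right angles to NB, so BA runs at -170.0°; with |BA| = 13.0, A = (13.39, -28.17). ∠BAT = 134.6° gives AT at 144.6° from the x-axis; with |AT| = 29.9, T = (-10.98, -10.85). ∠ATF = 64.4° gives TF at 29.00° from the x-axis; with |TF| = 12.4, F = (-0.1355, -4.840). Then |SF| = |F − S| = 4.842.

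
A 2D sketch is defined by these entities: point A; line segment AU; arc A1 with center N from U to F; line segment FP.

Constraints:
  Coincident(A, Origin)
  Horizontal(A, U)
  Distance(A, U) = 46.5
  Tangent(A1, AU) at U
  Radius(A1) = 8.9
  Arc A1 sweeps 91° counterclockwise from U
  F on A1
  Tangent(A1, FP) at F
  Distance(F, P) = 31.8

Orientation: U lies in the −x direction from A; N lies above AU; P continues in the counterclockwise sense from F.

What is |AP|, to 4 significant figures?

55.90

A is at the origin; A and U share the same y with |AU| = 46.5 and U on the −x side, so U = (-46.50, 0.000). The tangent condition forces NU to be normal to AU, so N = U + (0, 8.9) = (-46.50, 8.900). On A1, U sits at bearing -90° from N; a 91° counterclockwise sweep puts F at bearing 1°, so F = N + 8.9·(cos 1°, sin 1°) = (-37.60, 9.055). A1 meets FP tangentially, so NF is at right angles to FP, so FP runs along (−sin 1°, cos 1°); with |FP| = 31.8, P = (-38.16, 40.85). Then |AP| = |P − A| = 55.90.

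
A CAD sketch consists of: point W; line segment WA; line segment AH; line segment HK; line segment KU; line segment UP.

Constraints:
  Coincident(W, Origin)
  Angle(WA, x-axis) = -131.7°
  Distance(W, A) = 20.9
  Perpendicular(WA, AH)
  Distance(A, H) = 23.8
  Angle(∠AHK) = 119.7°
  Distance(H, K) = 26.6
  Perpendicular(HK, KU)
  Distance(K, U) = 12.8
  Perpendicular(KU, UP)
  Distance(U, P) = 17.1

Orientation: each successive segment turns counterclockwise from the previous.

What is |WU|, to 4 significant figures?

27.24

∠AHK = 119.7° gives HK at 18.60° from the x-axis; with |HK| = 26.6, K = (29.08, -22.95). The perpendicularity gives KU at right angles to HK, so KU runs at 108.6°; with |KU| = 12.8, U = (24.99, -10.82). Then |WU| = |U − W| = 27.24.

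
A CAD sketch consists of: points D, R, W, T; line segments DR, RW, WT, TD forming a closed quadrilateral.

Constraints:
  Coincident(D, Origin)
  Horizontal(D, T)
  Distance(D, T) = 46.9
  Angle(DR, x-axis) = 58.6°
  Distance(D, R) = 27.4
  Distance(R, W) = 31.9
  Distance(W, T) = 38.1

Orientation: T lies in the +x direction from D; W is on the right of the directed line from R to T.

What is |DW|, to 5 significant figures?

12.681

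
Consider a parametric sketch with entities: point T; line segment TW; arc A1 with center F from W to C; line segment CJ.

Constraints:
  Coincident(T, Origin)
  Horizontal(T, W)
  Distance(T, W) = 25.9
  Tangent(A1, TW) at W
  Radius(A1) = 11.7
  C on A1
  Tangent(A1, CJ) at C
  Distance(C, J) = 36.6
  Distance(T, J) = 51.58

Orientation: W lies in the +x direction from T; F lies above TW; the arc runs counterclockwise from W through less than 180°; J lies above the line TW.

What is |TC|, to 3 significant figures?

40.0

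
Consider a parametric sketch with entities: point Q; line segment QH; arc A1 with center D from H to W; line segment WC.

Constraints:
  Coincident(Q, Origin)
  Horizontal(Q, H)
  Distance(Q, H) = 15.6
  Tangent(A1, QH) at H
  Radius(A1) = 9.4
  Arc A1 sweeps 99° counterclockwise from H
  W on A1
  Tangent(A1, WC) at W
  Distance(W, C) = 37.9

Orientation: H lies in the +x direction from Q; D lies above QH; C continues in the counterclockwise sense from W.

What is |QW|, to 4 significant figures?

27.16

Q is at the origin; Q and H share the same y with |QH| = 15.6 and H on the +x side, so H = (15.60, 0.000). Tangency of A1 to QH means the radius DH is perpendicular to QH, so D = H + (0, 9.4) = (15.60, 9.400). On A1, H sits at bearing -90° from D; a 99° counterclockwise sweep puts W at bearing 9°, so W = D + 9.4·(cos 9°, sin 9°) = (24.88, 10.87). Then |QW| = |W − Q| = 27.16.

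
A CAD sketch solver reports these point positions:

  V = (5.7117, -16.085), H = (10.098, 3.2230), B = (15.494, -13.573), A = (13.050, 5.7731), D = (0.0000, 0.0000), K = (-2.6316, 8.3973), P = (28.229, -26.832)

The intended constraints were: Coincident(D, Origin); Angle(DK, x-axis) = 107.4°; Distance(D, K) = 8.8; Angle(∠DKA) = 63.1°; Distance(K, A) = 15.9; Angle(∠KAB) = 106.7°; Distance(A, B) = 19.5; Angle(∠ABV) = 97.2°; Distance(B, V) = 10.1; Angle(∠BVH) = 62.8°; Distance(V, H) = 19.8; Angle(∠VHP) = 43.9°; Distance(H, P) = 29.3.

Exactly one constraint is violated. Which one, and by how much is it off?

Distance(H, P) = 29.3 — off by 5.80.

D = (0.00, 0.00) ✓; DK at 107.4° ✓; |DK| = 8.800 ✓; ∠DKA = 63.10° ✓; |KA| = 15.90 ✓; ∠KAB = 106.7° ✓; |AB| = 19.50 ✓; ∠ABV = 97.20° ✓; |BV| = 10.10 ✓; ∠BVH = 62.80° ✓; |VH| = 19.80 ✓; ∠VHP = 43.90° ✓; |HP| = 35.10 ✗.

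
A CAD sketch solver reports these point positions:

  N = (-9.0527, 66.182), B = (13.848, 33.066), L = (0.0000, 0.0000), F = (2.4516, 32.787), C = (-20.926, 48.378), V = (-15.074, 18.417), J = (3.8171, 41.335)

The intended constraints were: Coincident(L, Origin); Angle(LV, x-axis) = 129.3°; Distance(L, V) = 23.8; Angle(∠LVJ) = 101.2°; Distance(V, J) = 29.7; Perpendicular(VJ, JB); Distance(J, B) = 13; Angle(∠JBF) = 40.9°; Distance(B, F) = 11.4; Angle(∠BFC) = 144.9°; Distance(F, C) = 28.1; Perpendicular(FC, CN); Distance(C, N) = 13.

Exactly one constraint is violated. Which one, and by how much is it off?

Distance(C, N) = 13 — off by 8.40.

L = (0.00, 0.00) ✓; LV at 129.3° ✓; |LV| = 23.80 ✓; ∠LVJ = 101.2° ✓; |VJ| = 29.70 ✓; ∠(VJ, JB) = 90.00° ✓; |JB| = 13.00 ✓; ∠JBF = 40.90° ✓; |BF| = 11.40 ✓; ∠BFC = 144.9° ✓; |FC| = 28.10 ✓; ∠(FC, CN) = 90.00° ✓; |CN| = 21.40 ✗.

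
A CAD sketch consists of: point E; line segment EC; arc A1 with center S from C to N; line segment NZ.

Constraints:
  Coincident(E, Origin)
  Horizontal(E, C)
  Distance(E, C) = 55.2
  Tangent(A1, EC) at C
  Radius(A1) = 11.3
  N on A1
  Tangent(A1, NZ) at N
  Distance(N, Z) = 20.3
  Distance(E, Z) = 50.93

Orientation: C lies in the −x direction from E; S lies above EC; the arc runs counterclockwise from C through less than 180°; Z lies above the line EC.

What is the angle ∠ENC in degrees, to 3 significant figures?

126°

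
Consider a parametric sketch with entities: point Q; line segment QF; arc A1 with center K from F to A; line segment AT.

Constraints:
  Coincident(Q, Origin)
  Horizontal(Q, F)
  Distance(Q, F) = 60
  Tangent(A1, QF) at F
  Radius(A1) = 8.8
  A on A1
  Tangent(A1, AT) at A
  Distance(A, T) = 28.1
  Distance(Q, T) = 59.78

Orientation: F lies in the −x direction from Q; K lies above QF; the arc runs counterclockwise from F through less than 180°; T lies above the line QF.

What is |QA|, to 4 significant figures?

51.85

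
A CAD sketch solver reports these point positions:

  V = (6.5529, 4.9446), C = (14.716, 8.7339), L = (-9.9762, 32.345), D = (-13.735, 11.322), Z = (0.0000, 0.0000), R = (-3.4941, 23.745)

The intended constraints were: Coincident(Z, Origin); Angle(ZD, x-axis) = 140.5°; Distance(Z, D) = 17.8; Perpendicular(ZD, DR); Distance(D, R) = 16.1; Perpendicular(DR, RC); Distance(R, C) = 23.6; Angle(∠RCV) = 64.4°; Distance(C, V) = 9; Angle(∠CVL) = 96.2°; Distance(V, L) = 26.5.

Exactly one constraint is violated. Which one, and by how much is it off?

Distance(V, L) = 26.5 — off by 5.50.

Z = (0.00, 0.00) ✓; ZD at 140.5° ✓; |ZD| = 17.80 ✓; ∠(ZD, DR) = 90.00° ✓; |DR| = 16.10 ✓; ∠(DR, RC) = 90.00° ✓; |RC| = 23.60 ✓; ∠RCV = 64.40° ✓; |CV| = 9.000 ✓; ∠CVL = 96.20° ✓; |VL| = 32.00 ✗.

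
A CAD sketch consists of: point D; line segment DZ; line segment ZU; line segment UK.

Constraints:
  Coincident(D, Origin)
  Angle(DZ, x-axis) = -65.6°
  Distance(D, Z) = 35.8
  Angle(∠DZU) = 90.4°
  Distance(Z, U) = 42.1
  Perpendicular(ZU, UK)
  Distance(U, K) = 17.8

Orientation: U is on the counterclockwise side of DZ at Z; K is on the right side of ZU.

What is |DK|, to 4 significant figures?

68.31

∠DZU = 90.4°, so ZU runs at -65.6° + (180° − 90.4°) = 24.00° from the x-axis; with |ZU| = 42.1, U = Z + 42.1·(cos 24.00°, sin 24.00°) = (53.25, -15.48). ZU ⟂ UK; with |UK| = 17.8 on the right of ZU, K = U + 17.8·(0.4067, -0.9135) = (60.49, -31.74). Then |DK| = |K − D| = 68.31.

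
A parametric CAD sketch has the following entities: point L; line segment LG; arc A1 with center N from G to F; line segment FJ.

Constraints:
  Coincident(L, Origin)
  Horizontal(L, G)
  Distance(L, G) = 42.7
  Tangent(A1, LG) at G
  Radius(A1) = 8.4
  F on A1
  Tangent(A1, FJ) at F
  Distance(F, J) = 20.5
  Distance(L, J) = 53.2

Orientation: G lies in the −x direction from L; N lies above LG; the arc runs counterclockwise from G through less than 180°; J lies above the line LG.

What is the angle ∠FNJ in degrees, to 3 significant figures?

67.7°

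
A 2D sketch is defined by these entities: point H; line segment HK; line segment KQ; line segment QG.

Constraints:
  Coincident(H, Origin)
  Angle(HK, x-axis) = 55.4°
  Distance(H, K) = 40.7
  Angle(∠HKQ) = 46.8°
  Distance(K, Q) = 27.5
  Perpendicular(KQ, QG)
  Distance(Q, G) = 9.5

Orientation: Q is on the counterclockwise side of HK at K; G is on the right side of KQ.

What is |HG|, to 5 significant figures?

39.171

H is at the origin; HK runs at 55.4° with length 40.7, so K = 40.7·(cos 55.4°, sin 55.4°) = (23.111, 33.502). ∠HKQ = 46.8°, so KQ runs at 55.4° + (180° − 46.8°) = 188.60° from the x-axis; with |KQ| = 27.5, Q = K + 27.5·(cos 188.60°, sin 188.60°) = (-4.0796, 29.389). The perpendicularity gives QG at right angles to KQ; with |QG| = 9.5 on the right of KQ, G = Q + 9.5·(-0.14954, 0.98876) = (-5.5001, 38.783). Then |HG| = |G − H| = 39.171.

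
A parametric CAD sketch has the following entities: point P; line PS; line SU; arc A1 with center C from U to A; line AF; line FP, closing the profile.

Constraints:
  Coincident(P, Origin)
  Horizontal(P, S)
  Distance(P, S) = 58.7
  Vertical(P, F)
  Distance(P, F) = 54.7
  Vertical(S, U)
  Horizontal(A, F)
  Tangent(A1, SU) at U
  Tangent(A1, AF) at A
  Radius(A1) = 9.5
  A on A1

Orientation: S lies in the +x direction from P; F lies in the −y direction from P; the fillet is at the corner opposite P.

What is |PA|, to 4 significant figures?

73.57

P is at the origin; P and S share the same y with |PS| = 58.7 and S on the +x side, so S = (58.70, 0.000). PF is vertical with |PF| = 54.7 and F on the −y side, so F = (0.000, -54.70). The virtual corner opposite P is at (58.70, -54.70). A1 meets SU tangentially, so CU is at right angles to SU and A1 meets AF tangentially, so CA is at right angles to AF, with radius 9.5, so the center C sits 9.5 in from both sides at C = (49.20, -45.20). That places the tangent points at U = (58.70, -45.20) on SU and A = (49.20, -54.70) on AF. Then |PA| = |A − P| = 73.57.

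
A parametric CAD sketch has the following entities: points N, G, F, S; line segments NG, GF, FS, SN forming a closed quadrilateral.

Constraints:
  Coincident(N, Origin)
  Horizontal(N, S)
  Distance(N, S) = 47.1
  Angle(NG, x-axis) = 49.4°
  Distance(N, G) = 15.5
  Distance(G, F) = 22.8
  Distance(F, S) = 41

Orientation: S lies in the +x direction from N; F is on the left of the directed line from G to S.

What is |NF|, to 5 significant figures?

38.109

Checks: |GF| = 22.80 ✓; |FS| = 41.00 ✓.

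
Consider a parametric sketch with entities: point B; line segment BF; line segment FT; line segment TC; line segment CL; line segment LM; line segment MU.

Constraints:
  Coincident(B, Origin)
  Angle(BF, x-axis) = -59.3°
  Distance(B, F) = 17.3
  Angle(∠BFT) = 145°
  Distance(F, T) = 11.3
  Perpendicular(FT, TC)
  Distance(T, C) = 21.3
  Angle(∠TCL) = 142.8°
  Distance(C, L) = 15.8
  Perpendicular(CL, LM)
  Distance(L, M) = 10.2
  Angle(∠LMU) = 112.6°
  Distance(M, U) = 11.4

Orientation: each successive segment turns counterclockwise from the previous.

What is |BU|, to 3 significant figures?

12.6

B is at the origin; BF runs at -59.3° with length 17.3, so F = (8.83, -14.9). ∠BFT = 145.0° gives FT at -24.3° from the x-axis; with |FT| = 11.3, T = (19.1, -19.5). FT is perpendicular to TC, so TC runs at 65.7°; with |TC| = 21.3, C = (27.9, -0.113). ∠TCL = 142.8° gives CL at 103° from the x-axis; with |CL| = 15.8, L = (24.4, 15.3). CL is perpendicular to LM, so LM runs at -167°; with |LM| = 10.2, M = (14.4, 13.0). ∠LMU = 112.6° gives MU at -99.7° from the x-axis; with |MU| = 11.4, U = (12.5, 1.77). Then |BU| = |U − B| = 12.6.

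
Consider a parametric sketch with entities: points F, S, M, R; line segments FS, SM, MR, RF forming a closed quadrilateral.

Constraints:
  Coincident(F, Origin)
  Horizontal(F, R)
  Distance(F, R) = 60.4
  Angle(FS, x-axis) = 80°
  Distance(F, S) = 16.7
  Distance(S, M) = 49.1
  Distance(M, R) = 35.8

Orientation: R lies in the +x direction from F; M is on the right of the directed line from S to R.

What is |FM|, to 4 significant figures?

39.72

Checks: |SM| = 49.10 ✓; |MR| = 35.80 ✓.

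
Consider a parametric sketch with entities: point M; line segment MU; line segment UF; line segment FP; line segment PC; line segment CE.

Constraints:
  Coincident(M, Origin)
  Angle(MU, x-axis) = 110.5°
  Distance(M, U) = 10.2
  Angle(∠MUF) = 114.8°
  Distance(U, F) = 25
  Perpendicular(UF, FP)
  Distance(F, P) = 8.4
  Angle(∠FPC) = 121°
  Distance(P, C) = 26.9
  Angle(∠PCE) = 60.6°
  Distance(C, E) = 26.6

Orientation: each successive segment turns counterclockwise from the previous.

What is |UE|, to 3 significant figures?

4.50

M is at the origin; MU runs at 110.5° with length 10.2, so U = (-3.57, 9.55). ∠MUF = 114.8° gives UF at 176° from the x-axis; with |UF| = 25.0, F = (-28.5, 11.4). UF ⟂ FP, so FP runs at -94.3°; with |FP| = 8.4, P = (-29.1, 3.05). ∠FPC = 121.0° gives PC at -35.3° from the x-axis; with |PC| = 26.9, C = (-7.18, -12.5). ∠PCE = 60.6° gives CE at 84.1° from the x-axis; with |CE| = 26.6, E = (-4.44, 14.0). Then |UE| = |E − U| = 4.50.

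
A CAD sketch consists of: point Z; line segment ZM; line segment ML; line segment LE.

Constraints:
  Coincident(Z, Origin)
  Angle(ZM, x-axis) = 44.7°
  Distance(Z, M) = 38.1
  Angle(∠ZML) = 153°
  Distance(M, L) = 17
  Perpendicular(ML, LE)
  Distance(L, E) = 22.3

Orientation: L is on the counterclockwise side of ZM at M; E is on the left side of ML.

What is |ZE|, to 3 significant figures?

51.2

∠ZML = 153.0°, so ML runs at 44.7° + (180° − 153.0°) = 71.7° from the x-axis; with |ML| = 17.0, L = M + 17.0·(cos 71.7°, sin 71.7°) = (32.4, 42.9). ML ⟂ LE; with |LE| = 22.3 on the left of ML, E = L + 22.3·(-0.949, 0.314) = (11.2, 49.9). Then |ZE| = |E − Z| = 51.2.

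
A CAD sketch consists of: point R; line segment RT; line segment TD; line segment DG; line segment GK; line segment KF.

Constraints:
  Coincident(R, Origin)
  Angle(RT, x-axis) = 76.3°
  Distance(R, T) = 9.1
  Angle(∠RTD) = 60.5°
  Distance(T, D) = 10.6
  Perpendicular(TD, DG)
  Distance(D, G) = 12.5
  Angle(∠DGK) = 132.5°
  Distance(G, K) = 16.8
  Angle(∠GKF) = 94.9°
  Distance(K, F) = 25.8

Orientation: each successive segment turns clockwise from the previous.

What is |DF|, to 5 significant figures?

32.021

R is at the origin; RT runs at 76.3° with length 9.1, so T = (2.1552, 8.8411). ∠RTD = 60.5° gives TD at -43.200° from the x-axis; with |TD| = 10.6, D = (9.8823, 1.5849). TD is perpendicular to DG, so DG runs at -133.20°; with |DG| = 12.5, G = (1.3255, -7.5272). ∠DGK = 132.5° gives GK at 179.30° from the x-axis; with |GK| = 16.8, K = (-15.473, -7.3220). ∠GKF = 94.9° gives KF at 94.200° from the x-axis; with |KF| = 25.8, F = (-17.363, 18.409). Then |DF| = |F − D| = 32.021.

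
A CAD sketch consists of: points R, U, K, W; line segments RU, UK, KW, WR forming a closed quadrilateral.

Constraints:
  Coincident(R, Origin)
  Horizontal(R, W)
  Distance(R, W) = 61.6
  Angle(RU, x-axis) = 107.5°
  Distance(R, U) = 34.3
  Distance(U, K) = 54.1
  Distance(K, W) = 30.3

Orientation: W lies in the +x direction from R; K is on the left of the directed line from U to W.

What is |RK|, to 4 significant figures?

49.30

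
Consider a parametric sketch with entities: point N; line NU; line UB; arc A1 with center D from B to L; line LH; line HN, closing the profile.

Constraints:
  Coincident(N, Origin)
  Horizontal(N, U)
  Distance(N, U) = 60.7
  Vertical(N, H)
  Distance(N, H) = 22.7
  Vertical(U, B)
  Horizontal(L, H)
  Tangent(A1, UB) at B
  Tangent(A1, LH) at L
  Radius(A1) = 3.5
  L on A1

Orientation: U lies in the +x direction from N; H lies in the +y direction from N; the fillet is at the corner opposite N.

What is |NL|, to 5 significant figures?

61.540

The virtual corner opposite N is at (60.700, 22.700). A1 meets UB tangentially, so DB is at right angles to UB and A1 meets LH tangentially, so DL is at right angles to LH, with radius 3.5, so the center D sits 3.5 in from both sides at D = (57.200, 19.200). That places the tangent points at B = (60.700, 19.200) on UB and L = (57.200, 22.700) on LH. Then |NL| = |L − N| = 61.540.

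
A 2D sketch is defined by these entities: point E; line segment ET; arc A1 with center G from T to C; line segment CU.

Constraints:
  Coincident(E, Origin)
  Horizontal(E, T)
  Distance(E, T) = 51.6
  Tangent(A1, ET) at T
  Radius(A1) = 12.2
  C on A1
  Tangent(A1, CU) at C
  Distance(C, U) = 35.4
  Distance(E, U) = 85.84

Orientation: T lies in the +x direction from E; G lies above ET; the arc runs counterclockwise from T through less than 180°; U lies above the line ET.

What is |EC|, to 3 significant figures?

63.5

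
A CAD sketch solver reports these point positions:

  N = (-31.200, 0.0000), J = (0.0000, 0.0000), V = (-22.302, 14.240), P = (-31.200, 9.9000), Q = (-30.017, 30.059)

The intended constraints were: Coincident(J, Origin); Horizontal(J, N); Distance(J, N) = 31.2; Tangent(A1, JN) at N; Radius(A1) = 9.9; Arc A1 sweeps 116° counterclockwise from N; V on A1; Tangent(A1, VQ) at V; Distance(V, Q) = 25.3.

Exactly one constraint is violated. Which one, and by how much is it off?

Distance(V, Q) = 25.3 — off by 7.70.

J = (0.00, 0.00) ✓; J.y = 0.00, N.y = 0.00 ✓; |JN| = 31.20 ✓; ∠(PN, NJ) = 90.00° ✓; |PN| = 9.900 ✓; bearing(P→V) − bearing(P→N) = 116.0° ✓; |PV| = 9.900 ✓; ∠(PV, VQ) = 90.00° ✓; |VQ| = 17.60 ✗.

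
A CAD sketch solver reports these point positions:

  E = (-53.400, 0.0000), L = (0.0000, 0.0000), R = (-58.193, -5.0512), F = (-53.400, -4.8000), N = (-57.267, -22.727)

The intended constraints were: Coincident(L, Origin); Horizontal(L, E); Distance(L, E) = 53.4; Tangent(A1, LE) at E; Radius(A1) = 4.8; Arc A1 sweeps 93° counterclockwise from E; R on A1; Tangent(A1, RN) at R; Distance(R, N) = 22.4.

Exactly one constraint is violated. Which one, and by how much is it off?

Distance(R, N) = 22.4 — off by 4.70.

L = (0.00, 0.00) ✓; L.y = 0.00, E.y = 0.00 ✓; |LE| = 53.40 ✓; ∠(FE, EL) = 90.00° ✓; |FE| = 4.800 ✓; bearing(F→R) − bearing(F→E) = 93.00° ✓; |FR| = 4.800 ✓; ∠(FR, RN) = 90.00° ✓; |RN| = 17.70 ✗.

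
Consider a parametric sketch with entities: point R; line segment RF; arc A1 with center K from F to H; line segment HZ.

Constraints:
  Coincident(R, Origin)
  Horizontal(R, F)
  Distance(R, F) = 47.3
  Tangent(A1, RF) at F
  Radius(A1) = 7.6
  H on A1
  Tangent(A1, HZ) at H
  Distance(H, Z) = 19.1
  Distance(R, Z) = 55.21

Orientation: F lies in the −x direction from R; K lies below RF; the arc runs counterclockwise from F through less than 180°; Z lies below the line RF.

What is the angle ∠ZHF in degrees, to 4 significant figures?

124.4°

R is at the origin; R and F share the same y with |RF| = 47.3 and F on the −x side, so F = (-47.30, 0.000). A1 meets RF tangentially, so KF is at right angles to RF, so K = F + (0, -7.6) = (-47.30, -7.600). Since KH ⟂ HZ (tangency), |KZ| = √(7.6² + 19.1²) = 20.56 regardless of where H sits on A1. So Z lies on both circle(R, 55.21) and circle(K, 20.56); the below-RF intersection is Z = (-47.49, -28.16). H is the foot of the tangent from Z: H = (-54.39, -10.34).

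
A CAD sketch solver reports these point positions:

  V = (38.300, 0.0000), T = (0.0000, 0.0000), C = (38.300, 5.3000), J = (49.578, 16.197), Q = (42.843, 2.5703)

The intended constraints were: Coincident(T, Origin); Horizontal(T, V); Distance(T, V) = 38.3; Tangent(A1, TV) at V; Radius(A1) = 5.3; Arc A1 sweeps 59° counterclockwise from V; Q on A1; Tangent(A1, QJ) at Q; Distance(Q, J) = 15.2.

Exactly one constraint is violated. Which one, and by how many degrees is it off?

Tangent(A1, QJ) at Q — off by 4.70°.

T = (0.00, 0.00) ✓; T.y = 0.00, V.y = 0.00 ✓; |TV| = 38.30 ✓; ∠(CV, VT) = 90.00° ✓; |CV| = 5.300 ✓; bearing(C→Q) − bearing(C→V) = 59.00° ✓; |CQ| = 5.300 ✓; ∠(CQ, QJ) = 85.30° ✗; |QJ| = 15.20 ✓.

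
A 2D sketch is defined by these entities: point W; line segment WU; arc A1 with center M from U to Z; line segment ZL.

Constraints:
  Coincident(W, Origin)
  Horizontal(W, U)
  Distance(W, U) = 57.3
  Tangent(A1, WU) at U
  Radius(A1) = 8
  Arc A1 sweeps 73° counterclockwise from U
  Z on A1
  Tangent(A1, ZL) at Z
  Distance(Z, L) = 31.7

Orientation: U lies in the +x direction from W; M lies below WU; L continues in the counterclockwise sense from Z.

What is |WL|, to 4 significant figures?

54.08

W is at the origin; W and U share the same y with |WU| = 57.3 and U on the +x side, so U = (57.30, 0.000). The tangent condition forces MU to be normal to WU, so M = U + (0, -8) = (57.30, -8.000). On A1, U sits at bearing 90° from M; a 73° counterclockwise sweep puts Z at bearing 163°, so Z = M + 8.0·(cos 163°, sin 163°) = (49.65, -5.661). A1 meets ZL tangentially, so MZ is at right angles to ZL, so ZL runs along (−sin 163°, cos 163°); with |ZL| = 31.7, L = (40.38, -35.98). Then |WL| = |L − W| = 54.08.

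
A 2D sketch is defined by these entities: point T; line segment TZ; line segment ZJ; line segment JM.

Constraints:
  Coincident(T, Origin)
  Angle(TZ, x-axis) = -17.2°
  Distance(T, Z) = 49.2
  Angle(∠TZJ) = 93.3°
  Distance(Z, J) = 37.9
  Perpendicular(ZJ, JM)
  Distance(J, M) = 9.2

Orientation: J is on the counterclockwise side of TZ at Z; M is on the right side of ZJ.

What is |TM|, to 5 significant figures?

71.135

T is at the origin; TZ runs at -17.2° with length 49.2, so Z = 49.2·(cos -17.2°, sin -17.2°) = (47.000, -14.549). ∠TZJ = 93.3°, so ZJ runs at -17.2° + (180° − 93.3°) = 69.500° from the x-axis; with |ZJ| = 37.9, J = Z + 37.9·(cos 69.500°, sin 69.500°) = (60.273, 20.951). ZJ is perpendicular to JM; with |JM| = 9.2 on the right of ZJ, M = J + 9.2·(0.93667, -0.35021) = (68.890, 17.729). Then |TM| = |M − T| = 71.135.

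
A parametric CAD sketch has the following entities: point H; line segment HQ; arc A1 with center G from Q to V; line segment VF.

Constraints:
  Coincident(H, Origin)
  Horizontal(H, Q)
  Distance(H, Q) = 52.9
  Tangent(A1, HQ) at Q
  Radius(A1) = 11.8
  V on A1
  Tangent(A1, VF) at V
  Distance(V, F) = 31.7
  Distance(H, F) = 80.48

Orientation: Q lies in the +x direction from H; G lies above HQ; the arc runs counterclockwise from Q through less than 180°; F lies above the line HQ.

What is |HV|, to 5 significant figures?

65.391

Checks: |GV| = 11.80 ✓; ∠(GV, VF) = 90.00° ✓; |VF| = 31.70 ✓; |HF| = 80.48 ✓.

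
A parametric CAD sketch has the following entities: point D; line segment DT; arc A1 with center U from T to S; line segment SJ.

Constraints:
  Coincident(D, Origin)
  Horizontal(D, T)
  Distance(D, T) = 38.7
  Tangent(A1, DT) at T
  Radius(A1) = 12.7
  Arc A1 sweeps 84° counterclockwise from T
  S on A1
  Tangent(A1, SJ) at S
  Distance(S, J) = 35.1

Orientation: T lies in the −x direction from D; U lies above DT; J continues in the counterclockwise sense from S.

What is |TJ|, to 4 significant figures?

49.07

On A1, T sits at bearing -90° from U; an 84° counterclockwise sweep puts S at bearing -6°, so S = U + 12.7·(cos -6°, sin -6°) = (-26.07, 11.37). Since A1 is tangent to SJ there, US ⟂ SJ, so SJ runs along (−sin -6°, cos -6°); with |SJ| = 35.1, J = (-22.40, 46.28). Then |TJ| = |J − T| = 49.07.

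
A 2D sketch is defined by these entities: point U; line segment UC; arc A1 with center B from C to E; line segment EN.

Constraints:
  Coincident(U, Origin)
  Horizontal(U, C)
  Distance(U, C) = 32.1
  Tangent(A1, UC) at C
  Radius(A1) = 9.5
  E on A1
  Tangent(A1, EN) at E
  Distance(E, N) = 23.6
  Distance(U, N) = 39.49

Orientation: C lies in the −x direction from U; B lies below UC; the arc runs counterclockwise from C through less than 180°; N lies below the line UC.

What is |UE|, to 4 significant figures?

42.04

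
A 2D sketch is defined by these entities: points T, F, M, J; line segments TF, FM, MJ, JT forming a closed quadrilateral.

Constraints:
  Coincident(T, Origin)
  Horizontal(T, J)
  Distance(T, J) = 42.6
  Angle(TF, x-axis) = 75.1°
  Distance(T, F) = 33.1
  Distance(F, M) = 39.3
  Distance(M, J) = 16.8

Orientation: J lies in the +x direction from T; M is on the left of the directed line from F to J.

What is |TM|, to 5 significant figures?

47.709

Checks: |FM| = 39.30 ✓; |MJ| = 16.80 ✓.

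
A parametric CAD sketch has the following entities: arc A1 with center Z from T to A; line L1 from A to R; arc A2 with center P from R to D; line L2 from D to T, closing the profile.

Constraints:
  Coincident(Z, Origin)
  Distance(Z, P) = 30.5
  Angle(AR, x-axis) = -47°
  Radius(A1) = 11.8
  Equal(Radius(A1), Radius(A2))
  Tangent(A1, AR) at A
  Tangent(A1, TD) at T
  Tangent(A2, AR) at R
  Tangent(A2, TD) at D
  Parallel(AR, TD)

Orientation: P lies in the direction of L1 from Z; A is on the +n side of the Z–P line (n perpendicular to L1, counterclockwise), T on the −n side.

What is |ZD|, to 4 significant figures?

32.70

The slot axis is L1's direction at -47.0°, so u = (cos -47.0°, sin -47.0°) = (0.6820, -0.7314) and n = (−sin -47.0°, cos -47.0°) = (0.7314, 0.6820). Z is at the origin and P lies 30.5 along u from Z, so P = 30.5·u = (20.80, -22.31). Tangency of A1 to both parallel lines with radius 11.8 puts A and T at Z ± 11.8·n: A = (8.630, 8.048), T = (-8.630, -8.048). Equal radii place R and D the same way about P: R = P + 11.8·n = (29.43, -14.26), D = P − 11.8·n = (12.17, -30.35). Then |ZD| = |D − Z| = 32.70.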